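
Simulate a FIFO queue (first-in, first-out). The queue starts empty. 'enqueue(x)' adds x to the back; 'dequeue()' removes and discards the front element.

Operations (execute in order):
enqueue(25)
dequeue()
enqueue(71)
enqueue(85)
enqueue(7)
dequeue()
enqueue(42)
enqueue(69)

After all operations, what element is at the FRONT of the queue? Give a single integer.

Answer: 85

Derivation:
enqueue(25): queue = [25]
dequeue(): queue = []
enqueue(71): queue = [71]
enqueue(85): queue = [71, 85]
enqueue(7): queue = [71, 85, 7]
dequeue(): queue = [85, 7]
enqueue(42): queue = [85, 7, 42]
enqueue(69): queue = [85, 7, 42, 69]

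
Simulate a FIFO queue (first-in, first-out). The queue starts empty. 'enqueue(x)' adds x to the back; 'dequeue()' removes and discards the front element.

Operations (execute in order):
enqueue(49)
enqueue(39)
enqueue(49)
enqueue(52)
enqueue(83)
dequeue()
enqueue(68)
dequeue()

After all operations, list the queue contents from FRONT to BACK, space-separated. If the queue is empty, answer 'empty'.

enqueue(49): [49]
enqueue(39): [49, 39]
enqueue(49): [49, 39, 49]
enqueue(52): [49, 39, 49, 52]
enqueue(83): [49, 39, 49, 52, 83]
dequeue(): [39, 49, 52, 83]
enqueue(68): [39, 49, 52, 83, 68]
dequeue(): [49, 52, 83, 68]

Answer: 49 52 83 68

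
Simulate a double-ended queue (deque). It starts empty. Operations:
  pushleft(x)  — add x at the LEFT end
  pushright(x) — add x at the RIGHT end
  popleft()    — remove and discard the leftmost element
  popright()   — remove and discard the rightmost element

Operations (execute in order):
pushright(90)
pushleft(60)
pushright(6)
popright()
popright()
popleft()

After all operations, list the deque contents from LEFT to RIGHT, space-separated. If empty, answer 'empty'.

pushright(90): [90]
pushleft(60): [60, 90]
pushright(6): [60, 90, 6]
popright(): [60, 90]
popright(): [60]
popleft(): []

Answer: empty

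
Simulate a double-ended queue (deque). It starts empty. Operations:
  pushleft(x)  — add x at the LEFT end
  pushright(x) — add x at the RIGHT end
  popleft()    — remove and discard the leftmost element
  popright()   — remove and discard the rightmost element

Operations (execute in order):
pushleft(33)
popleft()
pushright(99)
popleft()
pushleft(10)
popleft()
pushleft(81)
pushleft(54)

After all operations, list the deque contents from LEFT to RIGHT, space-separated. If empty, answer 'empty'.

Answer: 54 81

Derivation:
pushleft(33): [33]
popleft(): []
pushright(99): [99]
popleft(): []
pushleft(10): [10]
popleft(): []
pushleft(81): [81]
pushleft(54): [54, 81]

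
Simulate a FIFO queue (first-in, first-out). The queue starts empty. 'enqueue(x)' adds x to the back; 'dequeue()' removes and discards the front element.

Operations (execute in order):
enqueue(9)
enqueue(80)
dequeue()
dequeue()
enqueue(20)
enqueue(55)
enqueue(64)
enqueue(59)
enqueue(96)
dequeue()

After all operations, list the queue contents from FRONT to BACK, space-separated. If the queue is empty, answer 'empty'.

enqueue(9): [9]
enqueue(80): [9, 80]
dequeue(): [80]
dequeue(): []
enqueue(20): [20]
enqueue(55): [20, 55]
enqueue(64): [20, 55, 64]
enqueue(59): [20, 55, 64, 59]
enqueue(96): [20, 55, 64, 59, 96]
dequeue(): [55, 64, 59, 96]

Answer: 55 64 59 96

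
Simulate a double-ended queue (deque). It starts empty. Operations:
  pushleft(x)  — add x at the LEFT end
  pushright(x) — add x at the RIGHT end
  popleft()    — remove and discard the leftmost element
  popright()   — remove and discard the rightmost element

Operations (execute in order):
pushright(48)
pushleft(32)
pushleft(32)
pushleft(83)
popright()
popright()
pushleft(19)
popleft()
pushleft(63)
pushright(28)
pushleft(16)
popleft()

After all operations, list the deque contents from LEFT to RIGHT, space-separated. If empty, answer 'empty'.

pushright(48): [48]
pushleft(32): [32, 48]
pushleft(32): [32, 32, 48]
pushleft(83): [83, 32, 32, 48]
popright(): [83, 32, 32]
popright(): [83, 32]
pushleft(19): [19, 83, 32]
popleft(): [83, 32]
pushleft(63): [63, 83, 32]
pushright(28): [63, 83, 32, 28]
pushleft(16): [16, 63, 83, 32, 28]
popleft(): [63, 83, 32, 28]

Answer: 63 83 32 28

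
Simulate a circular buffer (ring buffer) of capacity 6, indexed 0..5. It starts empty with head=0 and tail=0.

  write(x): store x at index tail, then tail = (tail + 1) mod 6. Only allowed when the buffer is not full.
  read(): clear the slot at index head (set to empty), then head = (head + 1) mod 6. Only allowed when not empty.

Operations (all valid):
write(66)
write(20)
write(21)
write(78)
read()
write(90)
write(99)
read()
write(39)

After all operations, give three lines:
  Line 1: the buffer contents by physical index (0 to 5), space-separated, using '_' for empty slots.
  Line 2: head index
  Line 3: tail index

Answer: 39 _ 21 78 90 99
2
1

Derivation:
write(66): buf=[66 _ _ _ _ _], head=0, tail=1, size=1
write(20): buf=[66 20 _ _ _ _], head=0, tail=2, size=2
write(21): buf=[66 20 21 _ _ _], head=0, tail=3, size=3
write(78): buf=[66 20 21 78 _ _], head=0, tail=4, size=4
read(): buf=[_ 20 21 78 _ _], head=1, tail=4, size=3
write(90): buf=[_ 20 21 78 90 _], head=1, tail=5, size=4
write(99): buf=[_ 20 21 78 90 99], head=1, tail=0, size=5
read(): buf=[_ _ 21 78 90 99], head=2, tail=0, size=4
write(39): buf=[39 _ 21 78 90 99], head=2, tail=1, size=5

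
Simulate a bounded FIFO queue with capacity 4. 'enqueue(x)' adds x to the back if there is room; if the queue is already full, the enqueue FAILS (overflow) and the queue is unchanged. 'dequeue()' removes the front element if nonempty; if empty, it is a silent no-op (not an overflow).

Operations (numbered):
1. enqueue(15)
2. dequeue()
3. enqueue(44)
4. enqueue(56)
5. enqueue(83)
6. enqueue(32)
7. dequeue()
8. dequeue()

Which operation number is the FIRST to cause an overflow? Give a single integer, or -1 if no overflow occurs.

1. enqueue(15): size=1
2. dequeue(): size=0
3. enqueue(44): size=1
4. enqueue(56): size=2
5. enqueue(83): size=3
6. enqueue(32): size=4
7. dequeue(): size=3
8. dequeue(): size=2

Answer: -1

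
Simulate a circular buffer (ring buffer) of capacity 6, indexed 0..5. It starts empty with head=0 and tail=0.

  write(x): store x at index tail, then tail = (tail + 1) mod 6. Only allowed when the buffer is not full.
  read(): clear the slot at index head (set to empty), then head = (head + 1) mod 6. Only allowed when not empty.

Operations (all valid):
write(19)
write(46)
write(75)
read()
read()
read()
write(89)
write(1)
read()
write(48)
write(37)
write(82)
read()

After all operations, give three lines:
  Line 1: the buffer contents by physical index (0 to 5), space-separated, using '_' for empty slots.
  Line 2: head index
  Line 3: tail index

Answer: 37 82 _ _ _ 48
5
2

Derivation:
write(19): buf=[19 _ _ _ _ _], head=0, tail=1, size=1
write(46): buf=[19 46 _ _ _ _], head=0, tail=2, size=2
write(75): buf=[19 46 75 _ _ _], head=0, tail=3, size=3
read(): buf=[_ 46 75 _ _ _], head=1, tail=3, size=2
read(): buf=[_ _ 75 _ _ _], head=2, tail=3, size=1
read(): buf=[_ _ _ _ _ _], head=3, tail=3, size=0
write(89): buf=[_ _ _ 89 _ _], head=3, tail=4, size=1
write(1): buf=[_ _ _ 89 1 _], head=3, tail=5, size=2
read(): buf=[_ _ _ _ 1 _], head=4, tail=5, size=1
write(48): buf=[_ _ _ _ 1 48], head=4, tail=0, size=2
write(37): buf=[37 _ _ _ 1 48], head=4, tail=1, size=3
write(82): buf=[37 82 _ _ 1 48], head=4, tail=2, size=4
read(): buf=[37 82 _ _ _ 48], head=5, tail=2, size=3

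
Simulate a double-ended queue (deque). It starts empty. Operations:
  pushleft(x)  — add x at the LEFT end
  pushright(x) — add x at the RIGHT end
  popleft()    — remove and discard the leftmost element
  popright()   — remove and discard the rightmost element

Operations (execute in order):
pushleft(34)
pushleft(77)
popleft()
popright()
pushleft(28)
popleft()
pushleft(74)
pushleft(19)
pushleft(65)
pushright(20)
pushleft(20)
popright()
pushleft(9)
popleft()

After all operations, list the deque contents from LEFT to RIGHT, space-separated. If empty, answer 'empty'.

Answer: 20 65 19 74

Derivation:
pushleft(34): [34]
pushleft(77): [77, 34]
popleft(): [34]
popright(): []
pushleft(28): [28]
popleft(): []
pushleft(74): [74]
pushleft(19): [19, 74]
pushleft(65): [65, 19, 74]
pushright(20): [65, 19, 74, 20]
pushleft(20): [20, 65, 19, 74, 20]
popright(): [20, 65, 19, 74]
pushleft(9): [9, 20, 65, 19, 74]
popleft(): [20, 65, 19, 74]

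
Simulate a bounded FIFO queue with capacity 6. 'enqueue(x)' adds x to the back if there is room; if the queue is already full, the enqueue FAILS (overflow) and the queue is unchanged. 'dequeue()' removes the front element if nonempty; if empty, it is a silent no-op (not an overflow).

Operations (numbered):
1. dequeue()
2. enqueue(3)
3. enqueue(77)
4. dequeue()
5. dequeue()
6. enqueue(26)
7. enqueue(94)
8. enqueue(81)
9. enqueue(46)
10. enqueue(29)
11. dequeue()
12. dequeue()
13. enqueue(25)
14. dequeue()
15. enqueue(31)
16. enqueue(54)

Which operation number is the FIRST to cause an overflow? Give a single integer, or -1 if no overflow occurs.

1. dequeue(): empty, no-op, size=0
2. enqueue(3): size=1
3. enqueue(77): size=2
4. dequeue(): size=1
5. dequeue(): size=0
6. enqueue(26): size=1
7. enqueue(94): size=2
8. enqueue(81): size=3
9. enqueue(46): size=4
10. enqueue(29): size=5
11. dequeue(): size=4
12. dequeue(): size=3
13. enqueue(25): size=4
14. dequeue(): size=3
15. enqueue(31): size=4
16. enqueue(54): size=5

Answer: -1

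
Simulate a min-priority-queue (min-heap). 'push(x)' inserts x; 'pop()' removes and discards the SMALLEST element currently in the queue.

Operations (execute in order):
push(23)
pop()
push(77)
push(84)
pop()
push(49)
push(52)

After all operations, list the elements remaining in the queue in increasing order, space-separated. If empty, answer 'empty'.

Answer: 49 52 84

Derivation:
push(23): heap contents = [23]
pop() → 23: heap contents = []
push(77): heap contents = [77]
push(84): heap contents = [77, 84]
pop() → 77: heap contents = [84]
push(49): heap contents = [49, 84]
push(52): heap contents = [49, 52, 84]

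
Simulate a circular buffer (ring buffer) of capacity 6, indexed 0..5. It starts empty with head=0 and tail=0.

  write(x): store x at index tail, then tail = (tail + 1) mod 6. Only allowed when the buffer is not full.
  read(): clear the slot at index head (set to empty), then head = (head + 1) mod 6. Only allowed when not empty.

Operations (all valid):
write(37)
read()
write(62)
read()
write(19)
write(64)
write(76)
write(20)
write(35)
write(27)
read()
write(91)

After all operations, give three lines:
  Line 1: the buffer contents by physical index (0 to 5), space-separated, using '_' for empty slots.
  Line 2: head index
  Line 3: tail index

write(37): buf=[37 _ _ _ _ _], head=0, tail=1, size=1
read(): buf=[_ _ _ _ _ _], head=1, tail=1, size=0
write(62): buf=[_ 62 _ _ _ _], head=1, tail=2, size=1
read(): buf=[_ _ _ _ _ _], head=2, tail=2, size=0
write(19): buf=[_ _ 19 _ _ _], head=2, tail=3, size=1
write(64): buf=[_ _ 19 64 _ _], head=2, tail=4, size=2
write(76): buf=[_ _ 19 64 76 _], head=2, tail=5, size=3
write(20): buf=[_ _ 19 64 76 20], head=2, tail=0, size=4
write(35): buf=[35 _ 19 64 76 20], head=2, tail=1, size=5
write(27): buf=[35 27 19 64 76 20], head=2, tail=2, size=6
read(): buf=[35 27 _ 64 76 20], head=3, tail=2, size=5
write(91): buf=[35 27 91 64 76 20], head=3, tail=3, size=6

Answer: 35 27 91 64 76 20
3
3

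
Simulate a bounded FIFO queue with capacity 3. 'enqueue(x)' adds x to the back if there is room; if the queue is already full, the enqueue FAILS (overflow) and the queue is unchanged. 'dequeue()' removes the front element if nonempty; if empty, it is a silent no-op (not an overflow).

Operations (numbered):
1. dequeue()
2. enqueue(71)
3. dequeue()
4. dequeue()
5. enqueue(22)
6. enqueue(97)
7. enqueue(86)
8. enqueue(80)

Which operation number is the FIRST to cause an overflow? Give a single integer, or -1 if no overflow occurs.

Answer: 8

Derivation:
1. dequeue(): empty, no-op, size=0
2. enqueue(71): size=1
3. dequeue(): size=0
4. dequeue(): empty, no-op, size=0
5. enqueue(22): size=1
6. enqueue(97): size=2
7. enqueue(86): size=3
8. enqueue(80): size=3=cap → OVERFLOW (fail)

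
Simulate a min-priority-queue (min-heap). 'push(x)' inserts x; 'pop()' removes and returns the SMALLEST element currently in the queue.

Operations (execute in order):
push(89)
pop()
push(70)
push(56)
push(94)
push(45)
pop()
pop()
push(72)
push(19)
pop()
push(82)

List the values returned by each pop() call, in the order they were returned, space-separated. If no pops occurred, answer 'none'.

push(89): heap contents = [89]
pop() → 89: heap contents = []
push(70): heap contents = [70]
push(56): heap contents = [56, 70]
push(94): heap contents = [56, 70, 94]
push(45): heap contents = [45, 56, 70, 94]
pop() → 45: heap contents = [56, 70, 94]
pop() → 56: heap contents = [70, 94]
push(72): heap contents = [70, 72, 94]
push(19): heap contents = [19, 70, 72, 94]
pop() → 19: heap contents = [70, 72, 94]
push(82): heap contents = [70, 72, 82, 94]

Answer: 89 45 56 19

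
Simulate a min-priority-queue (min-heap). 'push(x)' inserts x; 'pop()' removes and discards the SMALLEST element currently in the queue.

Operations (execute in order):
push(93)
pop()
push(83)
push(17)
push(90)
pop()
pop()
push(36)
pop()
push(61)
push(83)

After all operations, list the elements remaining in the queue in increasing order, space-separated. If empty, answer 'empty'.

push(93): heap contents = [93]
pop() → 93: heap contents = []
push(83): heap contents = [83]
push(17): heap contents = [17, 83]
push(90): heap contents = [17, 83, 90]
pop() → 17: heap contents = [83, 90]
pop() → 83: heap contents = [90]
push(36): heap contents = [36, 90]
pop() → 36: heap contents = [90]
push(61): heap contents = [61, 90]
push(83): heap contents = [61, 83, 90]

Answer: 61 83 90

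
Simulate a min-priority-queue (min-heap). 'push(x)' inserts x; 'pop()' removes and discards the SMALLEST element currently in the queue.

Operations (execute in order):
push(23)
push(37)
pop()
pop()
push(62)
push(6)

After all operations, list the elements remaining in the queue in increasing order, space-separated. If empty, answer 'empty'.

Answer: 6 62

Derivation:
push(23): heap contents = [23]
push(37): heap contents = [23, 37]
pop() → 23: heap contents = [37]
pop() → 37: heap contents = []
push(62): heap contents = [62]
push(6): heap contents = [6, 62]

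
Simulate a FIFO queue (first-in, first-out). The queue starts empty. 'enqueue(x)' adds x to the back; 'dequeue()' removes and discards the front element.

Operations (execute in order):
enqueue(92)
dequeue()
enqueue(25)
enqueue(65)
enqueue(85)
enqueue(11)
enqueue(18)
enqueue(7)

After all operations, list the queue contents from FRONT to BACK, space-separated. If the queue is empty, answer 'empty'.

enqueue(92): [92]
dequeue(): []
enqueue(25): [25]
enqueue(65): [25, 65]
enqueue(85): [25, 65, 85]
enqueue(11): [25, 65, 85, 11]
enqueue(18): [25, 65, 85, 11, 18]
enqueue(7): [25, 65, 85, 11, 18, 7]

Answer: 25 65 85 11 18 7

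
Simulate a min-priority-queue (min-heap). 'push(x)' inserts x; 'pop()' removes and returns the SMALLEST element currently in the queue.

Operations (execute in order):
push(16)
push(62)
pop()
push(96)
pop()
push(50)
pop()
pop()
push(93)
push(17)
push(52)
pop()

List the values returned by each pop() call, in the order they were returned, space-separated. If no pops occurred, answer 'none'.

push(16): heap contents = [16]
push(62): heap contents = [16, 62]
pop() → 16: heap contents = [62]
push(96): heap contents = [62, 96]
pop() → 62: heap contents = [96]
push(50): heap contents = [50, 96]
pop() → 50: heap contents = [96]
pop() → 96: heap contents = []
push(93): heap contents = [93]
push(17): heap contents = [17, 93]
push(52): heap contents = [17, 52, 93]
pop() → 17: heap contents = [52, 93]

Answer: 16 62 50 96 17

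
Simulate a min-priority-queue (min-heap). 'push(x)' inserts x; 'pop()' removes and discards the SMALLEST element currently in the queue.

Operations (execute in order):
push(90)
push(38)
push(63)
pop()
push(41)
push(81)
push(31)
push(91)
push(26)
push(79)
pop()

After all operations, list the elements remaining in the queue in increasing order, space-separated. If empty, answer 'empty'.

push(90): heap contents = [90]
push(38): heap contents = [38, 90]
push(63): heap contents = [38, 63, 90]
pop() → 38: heap contents = [63, 90]
push(41): heap contents = [41, 63, 90]
push(81): heap contents = [41, 63, 81, 90]
push(31): heap contents = [31, 41, 63, 81, 90]
push(91): heap contents = [31, 41, 63, 81, 90, 91]
push(26): heap contents = [26, 31, 41, 63, 81, 90, 91]
push(79): heap contents = [26, 31, 41, 63, 79, 81, 90, 91]
pop() → 26: heap contents = [31, 41, 63, 79, 81, 90, 91]

Answer: 31 41 63 79 81 90 91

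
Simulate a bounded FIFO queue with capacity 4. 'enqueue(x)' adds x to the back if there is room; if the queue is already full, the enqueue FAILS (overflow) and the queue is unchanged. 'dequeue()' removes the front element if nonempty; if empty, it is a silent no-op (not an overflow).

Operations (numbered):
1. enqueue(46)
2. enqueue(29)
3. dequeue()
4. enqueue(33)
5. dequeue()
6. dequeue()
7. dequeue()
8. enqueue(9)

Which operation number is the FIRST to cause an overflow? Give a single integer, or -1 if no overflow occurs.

Answer: -1

Derivation:
1. enqueue(46): size=1
2. enqueue(29): size=2
3. dequeue(): size=1
4. enqueue(33): size=2
5. dequeue(): size=1
6. dequeue(): size=0
7. dequeue(): empty, no-op, size=0
8. enqueue(9): size=1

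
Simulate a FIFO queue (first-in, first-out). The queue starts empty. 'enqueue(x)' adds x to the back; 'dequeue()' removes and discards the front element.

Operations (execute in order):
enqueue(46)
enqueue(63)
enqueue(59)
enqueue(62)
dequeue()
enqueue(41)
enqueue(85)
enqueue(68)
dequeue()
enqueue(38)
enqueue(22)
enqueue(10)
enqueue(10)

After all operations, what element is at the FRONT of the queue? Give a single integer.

Answer: 59

Derivation:
enqueue(46): queue = [46]
enqueue(63): queue = [46, 63]
enqueue(59): queue = [46, 63, 59]
enqueue(62): queue = [46, 63, 59, 62]
dequeue(): queue = [63, 59, 62]
enqueue(41): queue = [63, 59, 62, 41]
enqueue(85): queue = [63, 59, 62, 41, 85]
enqueue(68): queue = [63, 59, 62, 41, 85, 68]
dequeue(): queue = [59, 62, 41, 85, 68]
enqueue(38): queue = [59, 62, 41, 85, 68, 38]
enqueue(22): queue = [59, 62, 41, 85, 68, 38, 22]
enqueue(10): queue = [59, 62, 41, 85, 68, 38, 22, 10]
enqueue(10): queue = [59, 62, 41, 85, 68, 38, 22, 10, 10]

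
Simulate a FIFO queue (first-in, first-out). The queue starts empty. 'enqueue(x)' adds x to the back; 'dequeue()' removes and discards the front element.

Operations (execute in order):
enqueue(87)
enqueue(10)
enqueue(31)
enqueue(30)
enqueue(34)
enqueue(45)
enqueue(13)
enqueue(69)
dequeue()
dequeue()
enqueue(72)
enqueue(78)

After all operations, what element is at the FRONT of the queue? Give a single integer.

enqueue(87): queue = [87]
enqueue(10): queue = [87, 10]
enqueue(31): queue = [87, 10, 31]
enqueue(30): queue = [87, 10, 31, 30]
enqueue(34): queue = [87, 10, 31, 30, 34]
enqueue(45): queue = [87, 10, 31, 30, 34, 45]
enqueue(13): queue = [87, 10, 31, 30, 34, 45, 13]
enqueue(69): queue = [87, 10, 31, 30, 34, 45, 13, 69]
dequeue(): queue = [10, 31, 30, 34, 45, 13, 69]
dequeue(): queue = [31, 30, 34, 45, 13, 69]
enqueue(72): queue = [31, 30, 34, 45, 13, 69, 72]
enqueue(78): queue = [31, 30, 34, 45, 13, 69, 72, 78]

Answer: 31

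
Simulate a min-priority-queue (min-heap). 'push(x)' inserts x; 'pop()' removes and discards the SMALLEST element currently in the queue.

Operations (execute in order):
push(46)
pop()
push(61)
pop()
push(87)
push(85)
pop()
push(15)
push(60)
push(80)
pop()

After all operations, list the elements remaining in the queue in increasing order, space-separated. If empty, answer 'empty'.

Answer: 60 80 87

Derivation:
push(46): heap contents = [46]
pop() → 46: heap contents = []
push(61): heap contents = [61]
pop() → 61: heap contents = []
push(87): heap contents = [87]
push(85): heap contents = [85, 87]
pop() → 85: heap contents = [87]
push(15): heap contents = [15, 87]
push(60): heap contents = [15, 60, 87]
push(80): heap contents = [15, 60, 80, 87]
pop() → 15: heap contents = [60, 80, 87]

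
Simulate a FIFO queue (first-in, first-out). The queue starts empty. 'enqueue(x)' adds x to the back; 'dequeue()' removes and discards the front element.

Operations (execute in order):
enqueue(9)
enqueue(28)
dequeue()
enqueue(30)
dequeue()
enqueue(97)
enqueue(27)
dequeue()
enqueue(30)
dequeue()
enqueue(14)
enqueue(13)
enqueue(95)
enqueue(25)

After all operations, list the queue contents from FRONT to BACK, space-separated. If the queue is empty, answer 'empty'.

Answer: 27 30 14 13 95 25

Derivation:
enqueue(9): [9]
enqueue(28): [9, 28]
dequeue(): [28]
enqueue(30): [28, 30]
dequeue(): [30]
enqueue(97): [30, 97]
enqueue(27): [30, 97, 27]
dequeue(): [97, 27]
enqueue(30): [97, 27, 30]
dequeue(): [27, 30]
enqueue(14): [27, 30, 14]
enqueue(13): [27, 30, 14, 13]
enqueue(95): [27, 30, 14, 13, 95]
enqueue(25): [27, 30, 14, 13, 95, 25]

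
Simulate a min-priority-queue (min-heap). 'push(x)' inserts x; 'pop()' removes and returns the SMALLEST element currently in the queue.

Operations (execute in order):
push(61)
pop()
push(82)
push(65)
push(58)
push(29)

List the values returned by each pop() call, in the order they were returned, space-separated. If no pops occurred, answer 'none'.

Answer: 61

Derivation:
push(61): heap contents = [61]
pop() → 61: heap contents = []
push(82): heap contents = [82]
push(65): heap contents = [65, 82]
push(58): heap contents = [58, 65, 82]
push(29): heap contents = [29, 58, 65, 82]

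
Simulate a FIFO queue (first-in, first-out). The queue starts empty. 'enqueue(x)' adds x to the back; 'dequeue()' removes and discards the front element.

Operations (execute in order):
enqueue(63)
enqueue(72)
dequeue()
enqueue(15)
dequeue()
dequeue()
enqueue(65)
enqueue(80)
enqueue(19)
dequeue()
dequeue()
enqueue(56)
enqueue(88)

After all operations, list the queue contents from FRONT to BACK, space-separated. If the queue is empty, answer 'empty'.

enqueue(63): [63]
enqueue(72): [63, 72]
dequeue(): [72]
enqueue(15): [72, 15]
dequeue(): [15]
dequeue(): []
enqueue(65): [65]
enqueue(80): [65, 80]
enqueue(19): [65, 80, 19]
dequeue(): [80, 19]
dequeue(): [19]
enqueue(56): [19, 56]
enqueue(88): [19, 56, 88]

Answer: 19 56 88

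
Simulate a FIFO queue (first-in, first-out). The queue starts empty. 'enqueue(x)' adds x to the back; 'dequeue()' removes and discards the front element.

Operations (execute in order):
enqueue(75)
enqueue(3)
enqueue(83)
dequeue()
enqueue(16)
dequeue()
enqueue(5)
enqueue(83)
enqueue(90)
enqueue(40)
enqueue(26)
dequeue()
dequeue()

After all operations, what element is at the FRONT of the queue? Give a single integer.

Answer: 5

Derivation:
enqueue(75): queue = [75]
enqueue(3): queue = [75, 3]
enqueue(83): queue = [75, 3, 83]
dequeue(): queue = [3, 83]
enqueue(16): queue = [3, 83, 16]
dequeue(): queue = [83, 16]
enqueue(5): queue = [83, 16, 5]
enqueue(83): queue = [83, 16, 5, 83]
enqueue(90): queue = [83, 16, 5, 83, 90]
enqueue(40): queue = [83, 16, 5, 83, 90, 40]
enqueue(26): queue = [83, 16, 5, 83, 90, 40, 26]
dequeue(): queue = [16, 5, 83, 90, 40, 26]
dequeue(): queue = [5, 83, 90, 40, 26]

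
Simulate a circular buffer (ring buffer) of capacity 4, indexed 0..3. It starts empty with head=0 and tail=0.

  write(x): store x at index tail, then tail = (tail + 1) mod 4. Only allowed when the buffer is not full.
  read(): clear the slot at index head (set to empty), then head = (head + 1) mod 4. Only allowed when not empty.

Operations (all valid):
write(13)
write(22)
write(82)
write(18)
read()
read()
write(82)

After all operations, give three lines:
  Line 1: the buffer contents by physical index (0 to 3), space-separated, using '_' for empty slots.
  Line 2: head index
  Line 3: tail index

write(13): buf=[13 _ _ _], head=0, tail=1, size=1
write(22): buf=[13 22 _ _], head=0, tail=2, size=2
write(82): buf=[13 22 82 _], head=0, tail=3, size=3
write(18): buf=[13 22 82 18], head=0, tail=0, size=4
read(): buf=[_ 22 82 18], head=1, tail=0, size=3
read(): buf=[_ _ 82 18], head=2, tail=0, size=2
write(82): buf=[82 _ 82 18], head=2, tail=1, size=3

Answer: 82 _ 82 18
2
1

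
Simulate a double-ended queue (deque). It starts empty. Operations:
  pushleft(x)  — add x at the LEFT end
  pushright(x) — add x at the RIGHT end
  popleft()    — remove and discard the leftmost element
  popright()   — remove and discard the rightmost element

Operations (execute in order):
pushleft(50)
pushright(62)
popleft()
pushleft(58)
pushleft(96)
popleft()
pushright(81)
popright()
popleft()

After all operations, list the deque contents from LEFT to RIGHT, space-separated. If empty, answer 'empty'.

Answer: 62

Derivation:
pushleft(50): [50]
pushright(62): [50, 62]
popleft(): [62]
pushleft(58): [58, 62]
pushleft(96): [96, 58, 62]
popleft(): [58, 62]
pushright(81): [58, 62, 81]
popright(): [58, 62]
popleft(): [62]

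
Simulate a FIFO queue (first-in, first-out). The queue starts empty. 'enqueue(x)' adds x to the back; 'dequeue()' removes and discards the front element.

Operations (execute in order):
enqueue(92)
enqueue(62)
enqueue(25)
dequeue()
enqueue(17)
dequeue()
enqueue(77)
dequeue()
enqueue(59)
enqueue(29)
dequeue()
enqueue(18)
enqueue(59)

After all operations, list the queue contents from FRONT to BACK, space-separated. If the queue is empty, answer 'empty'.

enqueue(92): [92]
enqueue(62): [92, 62]
enqueue(25): [92, 62, 25]
dequeue(): [62, 25]
enqueue(17): [62, 25, 17]
dequeue(): [25, 17]
enqueue(77): [25, 17, 77]
dequeue(): [17, 77]
enqueue(59): [17, 77, 59]
enqueue(29): [17, 77, 59, 29]
dequeue(): [77, 59, 29]
enqueue(18): [77, 59, 29, 18]
enqueue(59): [77, 59, 29, 18, 59]

Answer: 77 59 29 18 59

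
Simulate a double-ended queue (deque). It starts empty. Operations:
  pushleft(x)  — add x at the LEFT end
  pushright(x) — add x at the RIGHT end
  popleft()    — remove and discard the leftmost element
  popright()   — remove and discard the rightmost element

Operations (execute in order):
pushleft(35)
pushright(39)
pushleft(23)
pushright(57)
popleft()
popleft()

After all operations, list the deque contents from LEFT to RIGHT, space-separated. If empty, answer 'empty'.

pushleft(35): [35]
pushright(39): [35, 39]
pushleft(23): [23, 35, 39]
pushright(57): [23, 35, 39, 57]
popleft(): [35, 39, 57]
popleft(): [39, 57]

Answer: 39 57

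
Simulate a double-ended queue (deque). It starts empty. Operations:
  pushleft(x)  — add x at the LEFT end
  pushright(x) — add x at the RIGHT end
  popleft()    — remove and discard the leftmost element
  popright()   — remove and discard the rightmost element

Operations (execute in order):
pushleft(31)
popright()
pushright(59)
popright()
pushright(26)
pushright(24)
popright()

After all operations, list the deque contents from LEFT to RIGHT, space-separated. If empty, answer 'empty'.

pushleft(31): [31]
popright(): []
pushright(59): [59]
popright(): []
pushright(26): [26]
pushright(24): [26, 24]
popright(): [26]

Answer: 26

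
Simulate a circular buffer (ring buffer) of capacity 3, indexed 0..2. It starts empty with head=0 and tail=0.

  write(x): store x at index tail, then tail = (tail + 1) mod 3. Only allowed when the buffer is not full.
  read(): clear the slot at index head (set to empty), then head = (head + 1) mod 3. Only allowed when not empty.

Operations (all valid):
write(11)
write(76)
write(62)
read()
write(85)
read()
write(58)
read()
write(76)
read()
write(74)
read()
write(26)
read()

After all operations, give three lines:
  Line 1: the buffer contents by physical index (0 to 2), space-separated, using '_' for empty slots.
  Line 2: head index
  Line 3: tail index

Answer: 74 26 _
0
2

Derivation:
write(11): buf=[11 _ _], head=0, tail=1, size=1
write(76): buf=[11 76 _], head=0, tail=2, size=2
write(62): buf=[11 76 62], head=0, tail=0, size=3
read(): buf=[_ 76 62], head=1, tail=0, size=2
write(85): buf=[85 76 62], head=1, tail=1, size=3
read(): buf=[85 _ 62], head=2, tail=1, size=2
write(58): buf=[85 58 62], head=2, tail=2, size=3
read(): buf=[85 58 _], head=0, tail=2, size=2
write(76): buf=[85 58 76], head=0, tail=0, size=3
read(): buf=[_ 58 76], head=1, tail=0, size=2
write(74): buf=[74 58 76], head=1, tail=1, size=3
read(): buf=[74 _ 76], head=2, tail=1, size=2
write(26): buf=[74 26 76], head=2, tail=2, size=3
read(): buf=[74 26 _], head=0, tail=2, size=2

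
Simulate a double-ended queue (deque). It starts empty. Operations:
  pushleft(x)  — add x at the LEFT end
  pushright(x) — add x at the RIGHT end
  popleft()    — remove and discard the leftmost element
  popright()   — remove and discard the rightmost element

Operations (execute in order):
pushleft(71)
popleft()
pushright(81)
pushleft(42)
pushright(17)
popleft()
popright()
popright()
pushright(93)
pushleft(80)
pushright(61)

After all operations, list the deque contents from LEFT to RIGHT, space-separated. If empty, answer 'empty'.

Answer: 80 93 61

Derivation:
pushleft(71): [71]
popleft(): []
pushright(81): [81]
pushleft(42): [42, 81]
pushright(17): [42, 81, 17]
popleft(): [81, 17]
popright(): [81]
popright(): []
pushright(93): [93]
pushleft(80): [80, 93]
pushright(61): [80, 93, 61]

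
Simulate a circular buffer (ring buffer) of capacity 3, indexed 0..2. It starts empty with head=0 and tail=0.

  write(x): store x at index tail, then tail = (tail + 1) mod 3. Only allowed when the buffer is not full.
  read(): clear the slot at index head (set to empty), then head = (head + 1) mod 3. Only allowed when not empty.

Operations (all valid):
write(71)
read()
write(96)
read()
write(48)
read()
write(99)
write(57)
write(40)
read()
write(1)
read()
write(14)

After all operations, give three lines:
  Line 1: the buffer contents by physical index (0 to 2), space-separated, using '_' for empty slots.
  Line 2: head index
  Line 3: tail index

write(71): buf=[71 _ _], head=0, tail=1, size=1
read(): buf=[_ _ _], head=1, tail=1, size=0
write(96): buf=[_ 96 _], head=1, tail=2, size=1
read(): buf=[_ _ _], head=2, tail=2, size=0
write(48): buf=[_ _ 48], head=2, tail=0, size=1
read(): buf=[_ _ _], head=0, tail=0, size=0
write(99): buf=[99 _ _], head=0, tail=1, size=1
write(57): buf=[99 57 _], head=0, tail=2, size=2
write(40): buf=[99 57 40], head=0, tail=0, size=3
read(): buf=[_ 57 40], head=1, tail=0, size=2
write(1): buf=[1 57 40], head=1, tail=1, size=3
read(): buf=[1 _ 40], head=2, tail=1, size=2
write(14): buf=[1 14 40], head=2, tail=2, size=3

Answer: 1 14 40
2
2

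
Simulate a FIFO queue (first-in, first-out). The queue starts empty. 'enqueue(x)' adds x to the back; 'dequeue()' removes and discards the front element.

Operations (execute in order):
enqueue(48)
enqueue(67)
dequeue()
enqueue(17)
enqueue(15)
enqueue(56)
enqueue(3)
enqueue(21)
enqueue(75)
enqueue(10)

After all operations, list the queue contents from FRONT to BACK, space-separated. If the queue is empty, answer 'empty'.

Answer: 67 17 15 56 3 21 75 10

Derivation:
enqueue(48): [48]
enqueue(67): [48, 67]
dequeue(): [67]
enqueue(17): [67, 17]
enqueue(15): [67, 17, 15]
enqueue(56): [67, 17, 15, 56]
enqueue(3): [67, 17, 15, 56, 3]
enqueue(21): [67, 17, 15, 56, 3, 21]
enqueue(75): [67, 17, 15, 56, 3, 21, 75]
enqueue(10): [67, 17, 15, 56, 3, 21, 75, 10]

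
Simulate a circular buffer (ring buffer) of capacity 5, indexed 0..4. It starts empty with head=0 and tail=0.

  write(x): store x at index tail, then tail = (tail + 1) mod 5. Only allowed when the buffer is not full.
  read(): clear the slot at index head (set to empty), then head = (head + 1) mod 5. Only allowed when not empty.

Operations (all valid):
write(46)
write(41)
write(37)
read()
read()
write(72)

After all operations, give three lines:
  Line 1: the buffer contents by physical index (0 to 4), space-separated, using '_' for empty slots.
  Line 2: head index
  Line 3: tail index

write(46): buf=[46 _ _ _ _], head=0, tail=1, size=1
write(41): buf=[46 41 _ _ _], head=0, tail=2, size=2
write(37): buf=[46 41 37 _ _], head=0, tail=3, size=3
read(): buf=[_ 41 37 _ _], head=1, tail=3, size=2
read(): buf=[_ _ 37 _ _], head=2, tail=3, size=1
write(72): buf=[_ _ 37 72 _], head=2, tail=4, size=2

Answer: _ _ 37 72 _
2
4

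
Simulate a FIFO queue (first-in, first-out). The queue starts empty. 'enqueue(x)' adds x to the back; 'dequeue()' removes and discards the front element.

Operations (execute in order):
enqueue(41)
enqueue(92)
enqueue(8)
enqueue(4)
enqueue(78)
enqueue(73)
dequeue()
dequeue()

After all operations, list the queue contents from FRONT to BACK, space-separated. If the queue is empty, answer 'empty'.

enqueue(41): [41]
enqueue(92): [41, 92]
enqueue(8): [41, 92, 8]
enqueue(4): [41, 92, 8, 4]
enqueue(78): [41, 92, 8, 4, 78]
enqueue(73): [41, 92, 8, 4, 78, 73]
dequeue(): [92, 8, 4, 78, 73]
dequeue(): [8, 4, 78, 73]

Answer: 8 4 78 73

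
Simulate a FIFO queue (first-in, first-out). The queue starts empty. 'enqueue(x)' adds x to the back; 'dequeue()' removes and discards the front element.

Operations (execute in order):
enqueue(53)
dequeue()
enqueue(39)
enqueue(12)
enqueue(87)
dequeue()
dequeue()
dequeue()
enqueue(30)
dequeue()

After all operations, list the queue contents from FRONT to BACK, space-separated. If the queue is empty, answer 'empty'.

Answer: empty

Derivation:
enqueue(53): [53]
dequeue(): []
enqueue(39): [39]
enqueue(12): [39, 12]
enqueue(87): [39, 12, 87]
dequeue(): [12, 87]
dequeue(): [87]
dequeue(): []
enqueue(30): [30]
dequeue(): []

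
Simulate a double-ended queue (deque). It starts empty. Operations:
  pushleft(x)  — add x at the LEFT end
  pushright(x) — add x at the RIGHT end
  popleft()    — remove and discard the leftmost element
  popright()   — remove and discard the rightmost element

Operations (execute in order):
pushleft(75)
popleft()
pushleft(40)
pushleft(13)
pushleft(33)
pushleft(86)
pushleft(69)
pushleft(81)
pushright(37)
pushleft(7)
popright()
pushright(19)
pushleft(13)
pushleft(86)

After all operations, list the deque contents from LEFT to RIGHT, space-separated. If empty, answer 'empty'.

Answer: 86 13 7 81 69 86 33 13 40 19

Derivation:
pushleft(75): [75]
popleft(): []
pushleft(40): [40]
pushleft(13): [13, 40]
pushleft(33): [33, 13, 40]
pushleft(86): [86, 33, 13, 40]
pushleft(69): [69, 86, 33, 13, 40]
pushleft(81): [81, 69, 86, 33, 13, 40]
pushright(37): [81, 69, 86, 33, 13, 40, 37]
pushleft(7): [7, 81, 69, 86, 33, 13, 40, 37]
popright(): [7, 81, 69, 86, 33, 13, 40]
pushright(19): [7, 81, 69, 86, 33, 13, 40, 19]
pushleft(13): [13, 7, 81, 69, 86, 33, 13, 40, 19]
pushleft(86): [86, 13, 7, 81, 69, 86, 33, 13, 40, 19]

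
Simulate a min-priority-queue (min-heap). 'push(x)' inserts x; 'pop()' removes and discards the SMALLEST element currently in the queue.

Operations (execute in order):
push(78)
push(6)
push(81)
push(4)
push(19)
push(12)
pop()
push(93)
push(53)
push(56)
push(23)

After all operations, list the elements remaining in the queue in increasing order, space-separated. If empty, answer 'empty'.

Answer: 6 12 19 23 53 56 78 81 93

Derivation:
push(78): heap contents = [78]
push(6): heap contents = [6, 78]
push(81): heap contents = [6, 78, 81]
push(4): heap contents = [4, 6, 78, 81]
push(19): heap contents = [4, 6, 19, 78, 81]
push(12): heap contents = [4, 6, 12, 19, 78, 81]
pop() → 4: heap contents = [6, 12, 19, 78, 81]
push(93): heap contents = [6, 12, 19, 78, 81, 93]
push(53): heap contents = [6, 12, 19, 53, 78, 81, 93]
push(56): heap contents = [6, 12, 19, 53, 56, 78, 81, 93]
push(23): heap contents = [6, 12, 19, 23, 53, 56, 78, 81, 93]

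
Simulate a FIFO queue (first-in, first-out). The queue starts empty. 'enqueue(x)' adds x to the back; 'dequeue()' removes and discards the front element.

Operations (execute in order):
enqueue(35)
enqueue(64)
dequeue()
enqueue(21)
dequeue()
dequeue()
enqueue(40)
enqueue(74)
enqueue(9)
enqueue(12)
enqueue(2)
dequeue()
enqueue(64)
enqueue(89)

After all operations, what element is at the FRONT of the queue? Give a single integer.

enqueue(35): queue = [35]
enqueue(64): queue = [35, 64]
dequeue(): queue = [64]
enqueue(21): queue = [64, 21]
dequeue(): queue = [21]
dequeue(): queue = []
enqueue(40): queue = [40]
enqueue(74): queue = [40, 74]
enqueue(9): queue = [40, 74, 9]
enqueue(12): queue = [40, 74, 9, 12]
enqueue(2): queue = [40, 74, 9, 12, 2]
dequeue(): queue = [74, 9, 12, 2]
enqueue(64): queue = [74, 9, 12, 2, 64]
enqueue(89): queue = [74, 9, 12, 2, 64, 89]

Answer: 74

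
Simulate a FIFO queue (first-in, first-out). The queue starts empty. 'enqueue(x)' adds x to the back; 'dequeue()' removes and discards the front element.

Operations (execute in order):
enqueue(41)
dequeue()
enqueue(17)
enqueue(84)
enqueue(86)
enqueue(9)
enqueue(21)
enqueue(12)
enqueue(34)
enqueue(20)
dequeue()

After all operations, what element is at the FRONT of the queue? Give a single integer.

enqueue(41): queue = [41]
dequeue(): queue = []
enqueue(17): queue = [17]
enqueue(84): queue = [17, 84]
enqueue(86): queue = [17, 84, 86]
enqueue(9): queue = [17, 84, 86, 9]
enqueue(21): queue = [17, 84, 86, 9, 21]
enqueue(12): queue = [17, 84, 86, 9, 21, 12]
enqueue(34): queue = [17, 84, 86, 9, 21, 12, 34]
enqueue(20): queue = [17, 84, 86, 9, 21, 12, 34, 20]
dequeue(): queue = [84, 86, 9, 21, 12, 34, 20]

Answer: 84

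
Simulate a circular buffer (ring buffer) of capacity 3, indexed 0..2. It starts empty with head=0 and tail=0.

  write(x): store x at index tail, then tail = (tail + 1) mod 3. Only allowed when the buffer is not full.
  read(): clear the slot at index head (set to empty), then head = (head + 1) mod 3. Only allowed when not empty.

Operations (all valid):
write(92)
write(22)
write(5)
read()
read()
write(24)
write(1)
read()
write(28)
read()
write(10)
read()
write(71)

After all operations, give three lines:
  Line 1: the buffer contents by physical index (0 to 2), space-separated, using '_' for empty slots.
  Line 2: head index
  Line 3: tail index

Answer: 10 71 28
2
2

Derivation:
write(92): buf=[92 _ _], head=0, tail=1, size=1
write(22): buf=[92 22 _], head=0, tail=2, size=2
write(5): buf=[92 22 5], head=0, tail=0, size=3
read(): buf=[_ 22 5], head=1, tail=0, size=2
read(): buf=[_ _ 5], head=2, tail=0, size=1
write(24): buf=[24 _ 5], head=2, tail=1, size=2
write(1): buf=[24 1 5], head=2, tail=2, size=3
read(): buf=[24 1 _], head=0, tail=2, size=2
write(28): buf=[24 1 28], head=0, tail=0, size=3
read(): buf=[_ 1 28], head=1, tail=0, size=2
write(10): buf=[10 1 28], head=1, tail=1, size=3
read(): buf=[10 _ 28], head=2, tail=1, size=2
write(71): buf=[10 71 28], head=2, tail=2, size=3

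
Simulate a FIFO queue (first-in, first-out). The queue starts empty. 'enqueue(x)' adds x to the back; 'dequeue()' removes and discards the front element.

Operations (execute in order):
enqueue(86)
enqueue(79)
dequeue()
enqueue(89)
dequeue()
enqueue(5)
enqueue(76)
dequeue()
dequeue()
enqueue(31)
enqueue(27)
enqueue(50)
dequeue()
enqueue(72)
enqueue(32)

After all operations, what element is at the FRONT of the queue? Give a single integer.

Answer: 31

Derivation:
enqueue(86): queue = [86]
enqueue(79): queue = [86, 79]
dequeue(): queue = [79]
enqueue(89): queue = [79, 89]
dequeue(): queue = [89]
enqueue(5): queue = [89, 5]
enqueue(76): queue = [89, 5, 76]
dequeue(): queue = [5, 76]
dequeue(): queue = [76]
enqueue(31): queue = [76, 31]
enqueue(27): queue = [76, 31, 27]
enqueue(50): queue = [76, 31, 27, 50]
dequeue(): queue = [31, 27, 50]
enqueue(72): queue = [31, 27, 50, 72]
enqueue(32): queue = [31, 27, 50, 72, 32]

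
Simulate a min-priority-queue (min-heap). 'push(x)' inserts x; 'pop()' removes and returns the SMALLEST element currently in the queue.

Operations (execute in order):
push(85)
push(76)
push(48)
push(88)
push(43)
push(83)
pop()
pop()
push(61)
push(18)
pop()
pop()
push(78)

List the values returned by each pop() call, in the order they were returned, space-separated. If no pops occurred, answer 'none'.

Answer: 43 48 18 61

Derivation:
push(85): heap contents = [85]
push(76): heap contents = [76, 85]
push(48): heap contents = [48, 76, 85]
push(88): heap contents = [48, 76, 85, 88]
push(43): heap contents = [43, 48, 76, 85, 88]
push(83): heap contents = [43, 48, 76, 83, 85, 88]
pop() → 43: heap contents = [48, 76, 83, 85, 88]
pop() → 48: heap contents = [76, 83, 85, 88]
push(61): heap contents = [61, 76, 83, 85, 88]
push(18): heap contents = [18, 61, 76, 83, 85, 88]
pop() → 18: heap contents = [61, 76, 83, 85, 88]
pop() → 61: heap contents = [76, 83, 85, 88]
push(78): heap contents = [76, 78, 83, 85, 88]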